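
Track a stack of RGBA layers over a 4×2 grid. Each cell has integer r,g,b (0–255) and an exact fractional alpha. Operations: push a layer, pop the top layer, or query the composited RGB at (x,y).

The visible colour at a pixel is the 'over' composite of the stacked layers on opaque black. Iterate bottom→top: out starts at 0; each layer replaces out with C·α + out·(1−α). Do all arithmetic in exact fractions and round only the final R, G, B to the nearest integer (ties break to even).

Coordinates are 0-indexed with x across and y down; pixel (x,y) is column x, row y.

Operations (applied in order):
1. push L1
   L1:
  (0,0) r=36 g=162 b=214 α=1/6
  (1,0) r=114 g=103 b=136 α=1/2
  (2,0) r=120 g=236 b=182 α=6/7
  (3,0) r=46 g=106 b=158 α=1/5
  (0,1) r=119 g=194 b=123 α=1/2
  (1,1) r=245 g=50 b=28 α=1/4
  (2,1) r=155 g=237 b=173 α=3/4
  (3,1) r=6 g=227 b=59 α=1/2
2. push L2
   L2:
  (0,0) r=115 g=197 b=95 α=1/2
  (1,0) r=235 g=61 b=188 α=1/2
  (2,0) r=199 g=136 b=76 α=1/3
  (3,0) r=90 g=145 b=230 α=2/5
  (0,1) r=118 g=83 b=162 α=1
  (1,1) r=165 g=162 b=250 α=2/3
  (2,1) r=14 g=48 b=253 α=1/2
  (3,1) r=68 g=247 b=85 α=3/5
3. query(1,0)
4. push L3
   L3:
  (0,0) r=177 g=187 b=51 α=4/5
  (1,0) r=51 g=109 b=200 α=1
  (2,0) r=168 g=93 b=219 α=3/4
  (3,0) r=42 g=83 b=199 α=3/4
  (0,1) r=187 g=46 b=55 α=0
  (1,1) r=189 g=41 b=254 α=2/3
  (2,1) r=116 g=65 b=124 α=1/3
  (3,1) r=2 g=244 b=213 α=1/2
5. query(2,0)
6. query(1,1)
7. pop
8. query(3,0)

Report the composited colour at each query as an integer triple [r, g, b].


(1,0) stack=L1,L2; from [0,0,0]:
after L1 α=1/2: [57, 103/2, 68]
after L2 α=1/2: [146, 225/4, 128]
rounded: [146, 56, 128]

at x=2,y=0 over L1,L2,L3:
L1 α=6/7: [720/7, 1416/7, 156]
L2 α=1/3: [2833/21, 3784/21, 388/3]
L3 α=3/4: [13417/84, 9643/84, 2359/12]
→ [160, 115, 197]

at x=1,y=1 over L1,L2,L3:
+L1 (α=1/4) → [245/4, 25/2, 7]
+L2 (α=2/3) → [1565/12, 673/6, 169]
+L3 (α=2/3) → [6101/36, 1165/18, 677/3]
= [169, 65, 226]

query (3,0) [L1,L2] — begin 0,0,0
L1 α=1/5: [46/5, 106/5, 158/5]
L2 α=2/5: [1038/25, 1768/25, 2774/25]
rounded: [42, 71, 111]


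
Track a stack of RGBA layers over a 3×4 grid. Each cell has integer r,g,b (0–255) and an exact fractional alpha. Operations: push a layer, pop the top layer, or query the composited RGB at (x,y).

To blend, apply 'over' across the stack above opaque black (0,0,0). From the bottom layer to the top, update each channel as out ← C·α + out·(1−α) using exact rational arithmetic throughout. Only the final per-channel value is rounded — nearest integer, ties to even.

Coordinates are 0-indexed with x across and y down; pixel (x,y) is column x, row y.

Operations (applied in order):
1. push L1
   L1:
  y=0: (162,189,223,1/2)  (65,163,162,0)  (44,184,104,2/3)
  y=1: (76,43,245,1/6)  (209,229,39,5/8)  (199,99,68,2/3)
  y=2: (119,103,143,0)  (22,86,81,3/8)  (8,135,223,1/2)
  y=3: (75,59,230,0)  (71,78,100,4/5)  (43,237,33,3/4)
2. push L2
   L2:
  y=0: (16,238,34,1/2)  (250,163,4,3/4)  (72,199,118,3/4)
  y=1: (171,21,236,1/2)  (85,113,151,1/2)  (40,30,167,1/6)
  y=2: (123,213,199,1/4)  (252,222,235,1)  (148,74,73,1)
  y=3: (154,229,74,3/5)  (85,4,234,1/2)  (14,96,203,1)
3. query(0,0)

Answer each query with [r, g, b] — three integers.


query (0,0) [L1,L2] — begin 0,0,0
after L1 α=1/2: [81, 189/2, 223/2]
after L2 α=1/2: [97/2, 665/4, 291/4]
→ [48, 166, 73]


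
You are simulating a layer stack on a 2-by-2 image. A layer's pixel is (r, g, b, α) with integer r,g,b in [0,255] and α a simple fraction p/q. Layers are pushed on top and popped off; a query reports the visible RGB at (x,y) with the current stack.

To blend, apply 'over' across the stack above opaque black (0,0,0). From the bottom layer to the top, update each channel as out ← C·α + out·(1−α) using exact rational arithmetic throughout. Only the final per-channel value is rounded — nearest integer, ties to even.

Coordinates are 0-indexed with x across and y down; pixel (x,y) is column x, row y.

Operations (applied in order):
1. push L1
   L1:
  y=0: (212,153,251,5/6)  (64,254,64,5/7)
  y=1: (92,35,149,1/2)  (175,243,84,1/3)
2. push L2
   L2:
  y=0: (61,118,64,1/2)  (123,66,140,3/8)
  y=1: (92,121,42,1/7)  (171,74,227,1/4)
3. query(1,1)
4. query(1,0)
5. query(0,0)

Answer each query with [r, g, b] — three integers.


at x=1,y=1 over L1,L2:
+L1 (α=1/3) → [175/3, 81, 28]
+L2 (α=1/4) → [173/2, 317/4, 311/4]
→ [86, 79, 78]

(1,0) stack=L1,L2; from [0,0,0]:
L1 α=5/7: [320/7, 1270/7, 320/7]
L2 α=3/8: [4183/56, 967/7, 1135/14]
→ [75, 138, 81]

at x=0,y=0 over L1,L2:
L1 α=5/6: [530/3, 255/2, 1255/6]
L2 α=1/2: [713/6, 491/4, 1639/12]
= [119, 123, 137]


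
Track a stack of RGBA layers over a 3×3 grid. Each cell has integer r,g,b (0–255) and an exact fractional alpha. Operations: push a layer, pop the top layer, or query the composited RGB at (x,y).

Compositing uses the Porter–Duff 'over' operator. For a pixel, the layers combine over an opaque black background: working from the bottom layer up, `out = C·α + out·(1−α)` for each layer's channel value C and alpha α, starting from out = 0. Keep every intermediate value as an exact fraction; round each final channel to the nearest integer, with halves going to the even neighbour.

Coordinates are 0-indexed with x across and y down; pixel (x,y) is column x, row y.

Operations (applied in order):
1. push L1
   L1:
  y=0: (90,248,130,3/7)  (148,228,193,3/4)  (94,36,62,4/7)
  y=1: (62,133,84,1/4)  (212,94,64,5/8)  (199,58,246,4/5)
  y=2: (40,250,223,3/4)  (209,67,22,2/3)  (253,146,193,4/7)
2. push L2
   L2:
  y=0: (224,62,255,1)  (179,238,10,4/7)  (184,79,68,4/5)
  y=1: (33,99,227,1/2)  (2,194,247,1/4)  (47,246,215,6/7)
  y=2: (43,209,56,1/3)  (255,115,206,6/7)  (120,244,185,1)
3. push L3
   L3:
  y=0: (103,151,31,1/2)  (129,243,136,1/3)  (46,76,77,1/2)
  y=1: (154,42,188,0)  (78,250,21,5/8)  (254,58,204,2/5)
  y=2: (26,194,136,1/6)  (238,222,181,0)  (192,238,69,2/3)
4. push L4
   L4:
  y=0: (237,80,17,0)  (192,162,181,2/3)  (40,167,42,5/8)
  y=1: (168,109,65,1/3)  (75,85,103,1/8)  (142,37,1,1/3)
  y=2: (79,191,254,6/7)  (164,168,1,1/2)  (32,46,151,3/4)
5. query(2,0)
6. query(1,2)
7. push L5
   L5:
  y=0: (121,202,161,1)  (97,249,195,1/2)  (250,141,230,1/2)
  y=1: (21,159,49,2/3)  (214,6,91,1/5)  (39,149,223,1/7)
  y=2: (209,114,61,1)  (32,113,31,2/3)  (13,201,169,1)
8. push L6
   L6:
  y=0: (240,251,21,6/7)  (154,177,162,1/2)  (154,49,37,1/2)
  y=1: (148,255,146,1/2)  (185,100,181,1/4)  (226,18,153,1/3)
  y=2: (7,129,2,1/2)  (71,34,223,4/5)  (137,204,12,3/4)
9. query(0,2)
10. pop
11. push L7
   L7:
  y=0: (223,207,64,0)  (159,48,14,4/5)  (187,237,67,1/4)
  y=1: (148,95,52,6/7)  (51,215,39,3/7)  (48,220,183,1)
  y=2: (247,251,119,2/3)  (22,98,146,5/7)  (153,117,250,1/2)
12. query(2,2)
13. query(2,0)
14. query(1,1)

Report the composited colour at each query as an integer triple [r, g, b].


query (2,0) [L1,L2,L3,L4] — begin 0,0,0
after L1 α=4/7: [376/7, 144/7, 248/7]
after L2 α=4/5: [5528/35, 2356/35, 2152/35]
after L3 α=1/2: [3569/35, 2508/35, 4847/70]
after L4 α=5/8: [17707/280, 36749/280, 29241/560]
→ [63, 131, 52]

query (1,2) [L1,L2,L3,L4] — begin 0,0,0
+L1 (α=2/3) → [418/3, 134/3, 44/3]
+L2 (α=6/7) → [5008/21, 2204/21, 536/3]
+L3 (α=0) → [5008/21, 2204/21, 536/3]
+L4 (α=1/2) → [4226/21, 2866/21, 539/6]
→ [201, 136, 90]

query (0,2) [L1,L2,L3,L4,L5,L6] — begin 0,0,0
L1 α=3/4: [30, 375/2, 669/4]
L2 α=1/3: [103/3, 584/3, 781/6]
L3 α=1/6: [593/18, 1751/9, 4721/36]
L4 α=6/7: [9125/126, 12065/63, 59585/252]
L5 α=1: [209, 114, 61]
L6 α=1/2: [108, 243/2, 63/2]
rounded: [108, 122, 32]

query (2,2) [L1,L2,L3,L4,L5,L7] — begin 0,0,0
after L1 α=4/7: [1012/7, 584/7, 772/7]
after L2 α=1: [120, 244, 185]
after L3 α=2/3: [168, 240, 323/3]
after L4 α=3/4: [66, 189/2, 841/6]
after L5 α=1: [13, 201, 169]
after L7 α=1/2: [83, 159, 419/2]
→ [83, 159, 210]

at x=2,y=0 over L1,L2,L3,L4,L5,L7:
after L1 α=4/7: [376/7, 144/7, 248/7]
after L2 α=4/5: [5528/35, 2356/35, 2152/35]
after L3 α=1/2: [3569/35, 2508/35, 4847/70]
after L4 α=5/8: [17707/280, 36749/280, 29241/560]
after L5 α=1/2: [87707/560, 76229/560, 158041/1120]
after L7 α=1/4: [367841/2240, 361407/2240, 549163/4480]
= [164, 161, 123]

(1,1) stack=L1,L2,L3,L4,L5,L7; from [0,0,0]:
after L1 α=5/8: [265/2, 235/4, 40]
after L2 α=1/4: [799/8, 1481/16, 367/4]
after L3 α=5/8: [5517/64, 24443/128, 1521/32]
after L4 α=1/8: [43419/512, 181981/1024, 13943/256]
after L5 α=1/5: [70811/640, 183517/1280, 19767/320]
after L7 α=3/7: [13613/160, 389917/2240, 4161/80]
rounded: [85, 174, 52]


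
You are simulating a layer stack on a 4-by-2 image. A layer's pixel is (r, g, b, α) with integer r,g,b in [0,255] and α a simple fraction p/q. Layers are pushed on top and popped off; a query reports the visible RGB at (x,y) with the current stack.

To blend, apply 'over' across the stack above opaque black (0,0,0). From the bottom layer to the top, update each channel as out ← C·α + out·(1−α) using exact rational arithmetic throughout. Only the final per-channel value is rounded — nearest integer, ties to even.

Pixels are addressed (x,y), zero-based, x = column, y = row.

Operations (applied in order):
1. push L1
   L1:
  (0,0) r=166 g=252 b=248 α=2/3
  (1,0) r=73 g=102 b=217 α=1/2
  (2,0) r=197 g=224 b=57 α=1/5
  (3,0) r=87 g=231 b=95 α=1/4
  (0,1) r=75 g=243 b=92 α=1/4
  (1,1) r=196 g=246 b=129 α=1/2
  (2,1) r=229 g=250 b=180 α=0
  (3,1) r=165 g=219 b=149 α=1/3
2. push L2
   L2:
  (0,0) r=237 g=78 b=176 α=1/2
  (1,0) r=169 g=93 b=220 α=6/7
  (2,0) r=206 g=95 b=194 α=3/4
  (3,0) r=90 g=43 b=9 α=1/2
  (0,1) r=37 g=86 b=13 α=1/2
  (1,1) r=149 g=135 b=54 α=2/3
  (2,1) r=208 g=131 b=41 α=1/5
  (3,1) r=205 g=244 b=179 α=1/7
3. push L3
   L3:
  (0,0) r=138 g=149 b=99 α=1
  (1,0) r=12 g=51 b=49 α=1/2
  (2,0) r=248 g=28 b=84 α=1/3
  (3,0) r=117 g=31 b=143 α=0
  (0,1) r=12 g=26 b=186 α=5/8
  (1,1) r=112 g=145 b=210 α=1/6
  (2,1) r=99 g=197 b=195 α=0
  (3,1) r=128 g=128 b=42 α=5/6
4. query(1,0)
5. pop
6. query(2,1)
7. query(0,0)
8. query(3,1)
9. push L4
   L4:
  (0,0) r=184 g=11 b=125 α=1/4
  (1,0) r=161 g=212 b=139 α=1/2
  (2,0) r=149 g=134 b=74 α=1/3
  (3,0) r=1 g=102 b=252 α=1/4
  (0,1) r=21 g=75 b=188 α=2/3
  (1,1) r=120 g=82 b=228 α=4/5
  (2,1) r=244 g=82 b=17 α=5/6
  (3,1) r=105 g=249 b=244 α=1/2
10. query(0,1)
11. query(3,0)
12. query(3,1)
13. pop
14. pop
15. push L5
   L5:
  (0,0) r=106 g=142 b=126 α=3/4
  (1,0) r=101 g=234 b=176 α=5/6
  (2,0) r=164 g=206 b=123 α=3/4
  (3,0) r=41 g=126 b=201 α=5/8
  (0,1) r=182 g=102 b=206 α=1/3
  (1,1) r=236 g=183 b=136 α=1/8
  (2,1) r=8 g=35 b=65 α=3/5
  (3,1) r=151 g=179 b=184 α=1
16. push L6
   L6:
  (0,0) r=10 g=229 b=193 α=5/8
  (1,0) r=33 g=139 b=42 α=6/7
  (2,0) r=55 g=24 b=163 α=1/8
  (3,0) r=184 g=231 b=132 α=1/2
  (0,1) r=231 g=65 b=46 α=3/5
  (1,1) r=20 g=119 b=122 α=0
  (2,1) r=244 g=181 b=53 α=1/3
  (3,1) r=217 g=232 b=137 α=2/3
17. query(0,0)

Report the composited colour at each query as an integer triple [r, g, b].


(1,0) stack=L1,L2,L3; from [0,0,0]:
L1 α=1/2: [73/2, 51, 217/2]
L2 α=6/7: [2101/14, 87, 2857/14]
L3 α=1/2: [2269/28, 69, 3543/28]
= [81, 69, 127]

query (2,1) [L1,L2] — begin 0,0,0
after L1 α=0: [0, 0, 0]
after L2 α=1/5: [208/5, 131/5, 41/5]
= [42, 26, 8]

query (0,0) [L1,L2] — begin 0,0,0
L1 α=2/3: [332/3, 168, 496/3]
L2 α=1/2: [1043/6, 123, 512/3]
= [174, 123, 171]

(3,1) stack=L1,L2; from [0,0,0]:
L1 α=1/3: [55, 73, 149/3]
L2 α=1/7: [535/7, 682/7, 477/7]
= [76, 97, 68]

at x=0,y=1 over L1,L2,L4:
after L1 α=1/4: [75/4, 243/4, 23]
after L2 α=1/2: [223/8, 587/8, 18]
after L4 α=2/3: [559/24, 1787/24, 394/3]
= [23, 74, 131]

(3,0) stack=L1,L2,L4; from [0,0,0]:
after L1 α=1/4: [87/4, 231/4, 95/4]
after L2 α=1/2: [447/8, 403/8, 131/8]
after L4 α=1/4: [1349/32, 2025/32, 2409/32]
rounded: [42, 63, 75]

at x=3,y=1 over L1,L2,L4:
+L1 (α=1/3) → [55, 73, 149/3]
+L2 (α=1/7) → [535/7, 682/7, 477/7]
+L4 (α=1/2) → [635/7, 2425/14, 2185/14]
= [91, 173, 156]

at x=0,y=0 over L1,L5,L6:
L1 α=2/3: [332/3, 168, 496/3]
L5 α=3/4: [643/6, 297/2, 815/6]
L6 α=5/8: [743/16, 3181/16, 2745/16]
→ [46, 199, 172]


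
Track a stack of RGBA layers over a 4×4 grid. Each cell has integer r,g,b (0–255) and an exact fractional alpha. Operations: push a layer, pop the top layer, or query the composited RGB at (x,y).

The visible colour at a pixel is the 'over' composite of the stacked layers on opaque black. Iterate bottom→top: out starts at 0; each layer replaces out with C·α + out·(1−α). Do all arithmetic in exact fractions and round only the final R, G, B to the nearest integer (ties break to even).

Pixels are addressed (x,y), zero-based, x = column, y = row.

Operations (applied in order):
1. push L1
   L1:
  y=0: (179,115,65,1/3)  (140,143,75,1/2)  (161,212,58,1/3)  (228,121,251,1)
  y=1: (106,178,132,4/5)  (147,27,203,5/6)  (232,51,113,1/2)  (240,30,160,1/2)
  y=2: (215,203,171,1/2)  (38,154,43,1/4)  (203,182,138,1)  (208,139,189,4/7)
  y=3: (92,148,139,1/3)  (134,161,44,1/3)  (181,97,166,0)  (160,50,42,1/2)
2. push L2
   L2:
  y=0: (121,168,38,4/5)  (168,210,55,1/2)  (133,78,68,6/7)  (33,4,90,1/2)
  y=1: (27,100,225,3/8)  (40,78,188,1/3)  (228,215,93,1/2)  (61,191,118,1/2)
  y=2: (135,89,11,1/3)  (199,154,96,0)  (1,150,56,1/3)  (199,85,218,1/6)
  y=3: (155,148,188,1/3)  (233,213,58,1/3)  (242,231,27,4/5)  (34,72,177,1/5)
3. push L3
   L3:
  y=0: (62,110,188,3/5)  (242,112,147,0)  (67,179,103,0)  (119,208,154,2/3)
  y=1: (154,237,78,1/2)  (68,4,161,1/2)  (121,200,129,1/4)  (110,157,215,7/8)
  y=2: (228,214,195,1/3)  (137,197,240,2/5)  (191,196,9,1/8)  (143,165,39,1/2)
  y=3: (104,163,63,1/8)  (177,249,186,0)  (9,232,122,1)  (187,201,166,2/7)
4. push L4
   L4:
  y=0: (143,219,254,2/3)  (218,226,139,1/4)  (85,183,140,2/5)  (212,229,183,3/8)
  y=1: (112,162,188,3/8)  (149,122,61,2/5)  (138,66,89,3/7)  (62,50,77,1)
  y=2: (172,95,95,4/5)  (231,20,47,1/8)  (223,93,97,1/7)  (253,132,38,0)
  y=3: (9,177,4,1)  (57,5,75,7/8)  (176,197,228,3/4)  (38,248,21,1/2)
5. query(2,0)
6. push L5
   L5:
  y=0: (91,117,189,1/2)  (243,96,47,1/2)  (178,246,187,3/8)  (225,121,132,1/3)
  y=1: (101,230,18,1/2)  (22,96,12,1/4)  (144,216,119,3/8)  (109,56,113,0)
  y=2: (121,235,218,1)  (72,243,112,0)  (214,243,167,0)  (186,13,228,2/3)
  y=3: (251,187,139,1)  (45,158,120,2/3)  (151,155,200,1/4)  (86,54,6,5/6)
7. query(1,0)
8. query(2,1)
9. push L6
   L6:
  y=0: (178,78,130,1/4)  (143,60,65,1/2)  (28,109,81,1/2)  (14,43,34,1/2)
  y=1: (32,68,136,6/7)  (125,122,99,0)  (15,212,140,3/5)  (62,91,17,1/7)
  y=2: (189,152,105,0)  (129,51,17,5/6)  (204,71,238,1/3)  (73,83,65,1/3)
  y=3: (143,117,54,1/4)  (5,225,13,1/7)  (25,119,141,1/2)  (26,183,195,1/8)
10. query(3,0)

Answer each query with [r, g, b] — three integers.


at x=2,y=0 over L1,L2,L3,L4:
after L1 α=1/3: [161/3, 212/3, 58/3]
after L2 α=6/7: [365/3, 1616/21, 1282/21]
after L3 α=0: [365/3, 1616/21, 1282/21]
after L4 α=2/5: [107, 4178/35, 3242/35]
rounded: [107, 119, 93]

(1,0) stack=L1,L2,L3,L4,L5; from [0,0,0]:
L1 α=1/2: [70, 143/2, 75/2]
L2 α=1/2: [119, 563/4, 185/4]
L3 α=0: [119, 563/4, 185/4]
L4 α=1/4: [575/4, 2593/16, 1111/16]
L5 α=1/2: [1547/8, 4129/32, 1863/32]
→ [193, 129, 58]

at x=2,y=1 over L1,L2,L3,L4,L5:
after L1 α=1/2: [116, 51/2, 113/2]
after L2 α=1/2: [172, 481/4, 299/4]
after L3 α=1/4: [637/4, 2243/16, 1413/16]
after L4 α=3/7: [1051/7, 3035/28, 2481/28]
after L5 α=3/8: [8279/56, 33319/224, 22401/224]
→ [148, 149, 100]

at x=3,y=0 over L1,L2,L3,L4,L5,L6:
+L1 (α=1) → [228, 121, 251]
+L2 (α=1/2) → [261/2, 125/2, 341/2]
+L3 (α=2/3) → [737/6, 319/2, 319/2]
+L4 (α=3/8) → [7501/48, 2969/16, 2693/16]
+L5 (α=1/3) → [12901/72, 3937/24, 3749/24]
+L6 (α=1/2) → [13909/144, 4969/48, 4565/48]
rounded: [97, 104, 95]


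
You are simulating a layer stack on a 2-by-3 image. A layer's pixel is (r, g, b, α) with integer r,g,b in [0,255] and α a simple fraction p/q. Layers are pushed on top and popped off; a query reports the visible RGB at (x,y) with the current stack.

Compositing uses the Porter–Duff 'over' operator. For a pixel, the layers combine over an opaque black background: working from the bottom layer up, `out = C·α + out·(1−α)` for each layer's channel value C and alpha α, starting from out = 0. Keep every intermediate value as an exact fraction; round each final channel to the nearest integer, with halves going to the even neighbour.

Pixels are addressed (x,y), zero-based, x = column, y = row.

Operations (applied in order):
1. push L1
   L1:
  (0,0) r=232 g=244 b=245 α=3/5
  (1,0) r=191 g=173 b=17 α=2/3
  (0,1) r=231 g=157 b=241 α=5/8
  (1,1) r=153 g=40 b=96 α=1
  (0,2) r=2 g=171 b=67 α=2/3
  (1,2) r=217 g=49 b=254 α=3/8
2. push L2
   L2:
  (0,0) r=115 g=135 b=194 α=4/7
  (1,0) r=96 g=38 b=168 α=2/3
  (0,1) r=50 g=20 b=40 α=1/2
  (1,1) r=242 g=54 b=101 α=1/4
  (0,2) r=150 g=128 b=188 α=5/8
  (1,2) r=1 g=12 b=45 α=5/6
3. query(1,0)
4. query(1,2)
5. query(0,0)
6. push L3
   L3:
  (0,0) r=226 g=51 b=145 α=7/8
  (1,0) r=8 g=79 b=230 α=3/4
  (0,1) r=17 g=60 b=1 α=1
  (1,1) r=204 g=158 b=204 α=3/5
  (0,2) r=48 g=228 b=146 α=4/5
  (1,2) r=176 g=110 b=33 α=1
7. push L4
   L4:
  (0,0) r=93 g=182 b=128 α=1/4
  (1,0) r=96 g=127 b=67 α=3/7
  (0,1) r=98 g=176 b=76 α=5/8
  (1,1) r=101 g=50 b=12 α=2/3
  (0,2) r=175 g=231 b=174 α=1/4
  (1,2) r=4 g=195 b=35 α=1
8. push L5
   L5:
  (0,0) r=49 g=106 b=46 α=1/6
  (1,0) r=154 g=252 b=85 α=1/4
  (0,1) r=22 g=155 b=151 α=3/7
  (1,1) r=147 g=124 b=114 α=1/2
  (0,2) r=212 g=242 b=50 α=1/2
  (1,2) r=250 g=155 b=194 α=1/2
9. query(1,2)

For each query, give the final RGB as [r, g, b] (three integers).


query (1,0) [L1,L2] — begin 0,0,0
L1 α=2/3: [382/3, 346/3, 34/3]
L2 α=2/3: [958/9, 574/9, 1042/9]
rounded: [106, 64, 116]

at x=1,y=2 over L1,L2:
after L1 α=3/8: [651/8, 147/8, 381/4]
after L2 α=5/6: [691/48, 209/16, 427/8]
rounded: [14, 13, 53]

query (0,0) [L1,L2] — begin 0,0,0
L1 α=3/5: [696/5, 732/5, 147]
L2 α=4/7: [4388/35, 4896/35, 1217/7]
rounded: [125, 140, 174]

at x=1,y=2 over L1,L2,L3,L4,L5:
+L1 (α=3/8) → [651/8, 147/8, 381/4]
+L2 (α=5/6) → [691/48, 209/16, 427/8]
+L3 (α=1) → [176, 110, 33]
+L4 (α=1) → [4, 195, 35]
+L5 (α=1/2) → [127, 175, 229/2]
= [127, 175, 114]


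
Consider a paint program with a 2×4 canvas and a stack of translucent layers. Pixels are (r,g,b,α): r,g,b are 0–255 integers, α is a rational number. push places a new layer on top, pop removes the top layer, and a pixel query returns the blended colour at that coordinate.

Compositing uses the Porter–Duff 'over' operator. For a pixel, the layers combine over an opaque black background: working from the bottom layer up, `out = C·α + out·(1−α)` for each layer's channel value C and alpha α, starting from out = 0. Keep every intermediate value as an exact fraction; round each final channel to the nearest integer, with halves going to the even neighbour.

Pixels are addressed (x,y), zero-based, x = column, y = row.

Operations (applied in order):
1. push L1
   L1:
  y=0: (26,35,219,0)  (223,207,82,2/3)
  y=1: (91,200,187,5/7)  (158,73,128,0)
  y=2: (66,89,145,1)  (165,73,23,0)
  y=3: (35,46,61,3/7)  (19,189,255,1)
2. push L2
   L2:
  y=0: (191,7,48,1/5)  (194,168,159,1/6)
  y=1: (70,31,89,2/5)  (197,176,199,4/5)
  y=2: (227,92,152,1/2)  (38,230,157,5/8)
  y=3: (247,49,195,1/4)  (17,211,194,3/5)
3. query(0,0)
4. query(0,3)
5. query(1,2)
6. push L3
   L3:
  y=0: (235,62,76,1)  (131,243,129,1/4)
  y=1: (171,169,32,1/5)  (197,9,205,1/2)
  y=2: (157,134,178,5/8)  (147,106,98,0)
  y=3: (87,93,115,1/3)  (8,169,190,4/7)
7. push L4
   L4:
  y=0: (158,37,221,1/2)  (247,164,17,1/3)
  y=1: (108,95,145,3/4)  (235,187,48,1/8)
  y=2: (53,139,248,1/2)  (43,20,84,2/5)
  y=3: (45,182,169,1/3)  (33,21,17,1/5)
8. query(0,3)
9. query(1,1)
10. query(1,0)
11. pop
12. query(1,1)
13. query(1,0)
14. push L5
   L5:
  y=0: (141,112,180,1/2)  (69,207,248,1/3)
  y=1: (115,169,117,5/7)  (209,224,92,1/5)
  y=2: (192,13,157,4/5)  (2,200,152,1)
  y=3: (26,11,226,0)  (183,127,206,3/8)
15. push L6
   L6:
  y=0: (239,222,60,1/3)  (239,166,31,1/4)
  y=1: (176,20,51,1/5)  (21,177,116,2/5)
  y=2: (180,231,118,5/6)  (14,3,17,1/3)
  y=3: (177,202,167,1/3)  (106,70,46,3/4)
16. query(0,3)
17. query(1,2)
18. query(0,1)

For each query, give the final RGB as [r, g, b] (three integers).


(0,0) stack=L1,L2; from [0,0,0]:
L1 α=0: [0, 0, 0]
L2 α=1/5: [191/5, 7/5, 48/5]
rounded: [38, 1, 10]

query (0,3) [L1,L2] — begin 0,0,0
+L1 (α=3/7) → [15, 138/7, 183/7]
+L2 (α=1/4) → [73, 757/28, 957/14]
→ [73, 27, 68]

query (1,2) [L1,L2] — begin 0,0,0
+L1 (α=0) → [0, 0, 0]
+L2 (α=5/8) → [95/4, 575/4, 785/8]
= [24, 144, 98]

(0,3) stack=L1,L2,L3,L4; from [0,0,0]:
+L1 (α=3/7) → [15, 138/7, 183/7]
+L2 (α=1/4) → [73, 757/28, 957/14]
+L3 (α=1/3) → [233/3, 2059/42, 1762/21]
+L4 (α=1/3) → [601/9, 5881/63, 7073/63]
rounded: [67, 93, 112]

(1,1) stack=L1,L2,L3,L4; from [0,0,0]:
+L1 (α=0) → [0, 0, 0]
+L2 (α=4/5) → [788/5, 704/5, 796/5]
+L3 (α=1/2) → [1773/10, 749/10, 1821/10]
+L4 (α=1/8) → [14761/80, 7113/80, 13227/80]
→ [185, 89, 165]

(1,0) stack=L1,L2,L3,L4; from [0,0,0]:
+L1 (α=2/3) → [446/3, 138, 164/3]
+L2 (α=1/6) → [1406/9, 143, 1297/18]
+L3 (α=1/4) → [1799/12, 168, 2071/24]
+L4 (α=1/3) → [3281/18, 500/3, 2275/36]
→ [182, 167, 63]

query (1,1) [L1,L2,L3] — begin 0,0,0
+L1 (α=0) → [0, 0, 0]
+L2 (α=4/5) → [788/5, 704/5, 796/5]
+L3 (α=1/2) → [1773/10, 749/10, 1821/10]
→ [177, 75, 182]

at x=1,y=0 over L1,L2,L3:
after L1 α=2/3: [446/3, 138, 164/3]
after L2 α=1/6: [1406/9, 143, 1297/18]
after L3 α=1/4: [1799/12, 168, 2071/24]
rounded: [150, 168, 86]

(0,3) stack=L1,L2,L3,L5,L6; from [0,0,0]:
+L1 (α=3/7) → [15, 138/7, 183/7]
+L2 (α=1/4) → [73, 757/28, 957/14]
+L3 (α=1/3) → [233/3, 2059/42, 1762/21]
+L5 (α=0) → [233/3, 2059/42, 1762/21]
+L6 (α=1/3) → [997/9, 6301/63, 7031/63]
rounded: [111, 100, 112]

query (1,2) [L1,L2,L3,L5,L6] — begin 0,0,0
after L1 α=0: [0, 0, 0]
after L2 α=5/8: [95/4, 575/4, 785/8]
after L3 α=0: [95/4, 575/4, 785/8]
after L5 α=1: [2, 200, 152]
after L6 α=1/3: [6, 403/3, 107]
rounded: [6, 134, 107]

(0,1) stack=L1,L2,L3,L5,L6; from [0,0,0]:
after L1 α=5/7: [65, 1000/7, 935/7]
after L2 α=2/5: [67, 3434/35, 4051/35]
after L3 α=1/5: [439/5, 19651/175, 17324/175]
after L5 α=5/7: [3753/35, 187177/1225, 137023/1225]
after L6 α=1/5: [21172/175, 773208/6125, 610567/6125]
= [121, 126, 100]


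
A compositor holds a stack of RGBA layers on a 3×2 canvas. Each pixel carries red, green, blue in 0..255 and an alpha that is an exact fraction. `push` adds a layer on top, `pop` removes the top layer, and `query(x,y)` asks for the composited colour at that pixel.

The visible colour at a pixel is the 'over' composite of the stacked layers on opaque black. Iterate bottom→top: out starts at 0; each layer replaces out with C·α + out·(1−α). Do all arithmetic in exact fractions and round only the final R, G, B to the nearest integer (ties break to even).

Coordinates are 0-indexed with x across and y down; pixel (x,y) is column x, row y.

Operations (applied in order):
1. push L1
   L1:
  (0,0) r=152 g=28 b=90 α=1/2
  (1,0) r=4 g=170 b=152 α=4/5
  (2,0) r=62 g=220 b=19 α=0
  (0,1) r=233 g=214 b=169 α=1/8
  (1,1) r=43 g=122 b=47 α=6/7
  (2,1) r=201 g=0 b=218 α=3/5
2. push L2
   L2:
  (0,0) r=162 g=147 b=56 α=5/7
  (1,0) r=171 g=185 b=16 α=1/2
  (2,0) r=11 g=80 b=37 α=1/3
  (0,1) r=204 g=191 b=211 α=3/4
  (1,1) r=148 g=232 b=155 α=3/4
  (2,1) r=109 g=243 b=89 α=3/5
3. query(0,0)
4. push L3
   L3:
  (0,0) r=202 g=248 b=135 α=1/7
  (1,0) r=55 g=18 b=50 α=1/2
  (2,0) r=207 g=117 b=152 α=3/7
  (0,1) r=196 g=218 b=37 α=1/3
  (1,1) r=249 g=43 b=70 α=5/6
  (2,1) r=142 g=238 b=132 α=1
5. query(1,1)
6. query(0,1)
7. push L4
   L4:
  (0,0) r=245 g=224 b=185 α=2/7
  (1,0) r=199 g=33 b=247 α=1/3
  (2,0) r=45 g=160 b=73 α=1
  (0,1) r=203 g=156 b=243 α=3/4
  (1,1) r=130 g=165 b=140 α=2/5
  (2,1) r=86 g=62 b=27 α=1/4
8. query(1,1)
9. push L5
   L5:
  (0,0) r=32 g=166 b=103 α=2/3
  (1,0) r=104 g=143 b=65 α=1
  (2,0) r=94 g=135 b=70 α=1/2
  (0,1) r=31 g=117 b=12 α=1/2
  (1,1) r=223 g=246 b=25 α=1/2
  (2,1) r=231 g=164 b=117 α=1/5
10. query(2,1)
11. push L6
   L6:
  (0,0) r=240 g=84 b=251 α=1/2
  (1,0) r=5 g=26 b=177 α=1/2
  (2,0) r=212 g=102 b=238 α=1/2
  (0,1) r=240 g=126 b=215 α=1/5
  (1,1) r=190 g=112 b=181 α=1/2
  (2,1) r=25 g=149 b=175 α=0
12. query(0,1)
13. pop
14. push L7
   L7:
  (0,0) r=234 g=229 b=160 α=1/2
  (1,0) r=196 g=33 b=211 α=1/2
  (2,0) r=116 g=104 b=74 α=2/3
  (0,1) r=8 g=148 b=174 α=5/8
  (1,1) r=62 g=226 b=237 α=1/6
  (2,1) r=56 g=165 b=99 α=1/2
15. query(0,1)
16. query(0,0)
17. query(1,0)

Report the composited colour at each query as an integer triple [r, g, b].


query (0,0) [L1,L2] — begin 0,0,0
+L1 (α=1/2) → [76, 14, 45]
+L2 (α=5/7) → [962/7, 109, 370/7]
= [137, 109, 53]

at x=1,y=1 over L1,L2,L3:
after L1 α=6/7: [258/7, 732/7, 282/7]
after L2 α=3/4: [1683/14, 1401/7, 3537/28]
after L3 α=5/6: [6371/28, 1453/21, 13337/168]
= [228, 69, 79]

(0,1) stack=L1,L2,L3; from [0,0,0]:
+L1 (α=1/8) → [233/8, 107/4, 169/8]
+L2 (α=3/4) → [5129/32, 2399/16, 5233/32]
+L3 (α=1/3) → [2755/16, 1381/8, 5825/48]
→ [172, 173, 121]

at x=1,y=1 over L1,L2,L3,L4:
after L1 α=6/7: [258/7, 732/7, 282/7]
after L2 α=3/4: [1683/14, 1401/7, 3537/28]
after L3 α=5/6: [6371/28, 1453/21, 13337/168]
after L4 α=2/5: [26393/140, 3763/35, 29017/280]
→ [189, 108, 104]

at x=2,y=1 over L1,L2,L3,L4,L5:
after L1 α=3/5: [603/5, 0, 654/5]
after L2 α=3/5: [2841/25, 729/5, 2643/25]
after L3 α=1: [142, 238, 132]
after L4 α=1/4: [128, 194, 423/4]
after L5 α=1/5: [743/5, 188, 108]
→ [149, 188, 108]

at x=0,y=1 over L1,L2,L3,L4,L5,L6:
+L1 (α=1/8) → [233/8, 107/4, 169/8]
+L2 (α=3/4) → [5129/32, 2399/16, 5233/32]
+L3 (α=1/3) → [2755/16, 1381/8, 5825/48]
+L4 (α=3/4) → [12499/64, 5125/32, 40817/192]
+L5 (α=1/2) → [14483/128, 8869/64, 43121/384]
+L6 (α=1/5) → [22163/160, 2177/16, 63761/480]
= [139, 136, 133]

at x=0,y=1 over L1,L2,L3,L4,L5,L7:
after L1 α=1/8: [233/8, 107/4, 169/8]
after L2 α=3/4: [5129/32, 2399/16, 5233/32]
after L3 α=1/3: [2755/16, 1381/8, 5825/48]
after L4 α=3/4: [12499/64, 5125/32, 40817/192]
after L5 α=1/2: [14483/128, 8869/64, 43121/384]
after L7 α=5/8: [48569/1024, 73967/512, 154481/1024]
= [47, 144, 151]

(0,0) stack=L1,L2,L3,L4,L5,L7; from [0,0,0]:
L1 α=1/2: [76, 14, 45]
L2 α=5/7: [962/7, 109, 370/7]
L3 α=1/7: [7186/49, 902/7, 3165/49]
L4 α=2/7: [59940/343, 7646/49, 33955/343]
L5 α=2/3: [81892/1029, 23914/147, 34871/343]
L7 α=1/2: [161339/1029, 57577/294, 89751/686]
rounded: [157, 196, 131]

(1,0) stack=L1,L2,L3,L4,L5,L7; from [0,0,0]:
after L1 α=4/5: [16/5, 136, 608/5]
after L2 α=1/2: [871/10, 321/2, 344/5]
after L3 α=1/2: [1421/20, 357/4, 297/5]
after L4 α=1/3: [1137/10, 141/2, 1829/15]
after L5 α=1: [104, 143, 65]
after L7 α=1/2: [150, 88, 138]
→ [150, 88, 138]


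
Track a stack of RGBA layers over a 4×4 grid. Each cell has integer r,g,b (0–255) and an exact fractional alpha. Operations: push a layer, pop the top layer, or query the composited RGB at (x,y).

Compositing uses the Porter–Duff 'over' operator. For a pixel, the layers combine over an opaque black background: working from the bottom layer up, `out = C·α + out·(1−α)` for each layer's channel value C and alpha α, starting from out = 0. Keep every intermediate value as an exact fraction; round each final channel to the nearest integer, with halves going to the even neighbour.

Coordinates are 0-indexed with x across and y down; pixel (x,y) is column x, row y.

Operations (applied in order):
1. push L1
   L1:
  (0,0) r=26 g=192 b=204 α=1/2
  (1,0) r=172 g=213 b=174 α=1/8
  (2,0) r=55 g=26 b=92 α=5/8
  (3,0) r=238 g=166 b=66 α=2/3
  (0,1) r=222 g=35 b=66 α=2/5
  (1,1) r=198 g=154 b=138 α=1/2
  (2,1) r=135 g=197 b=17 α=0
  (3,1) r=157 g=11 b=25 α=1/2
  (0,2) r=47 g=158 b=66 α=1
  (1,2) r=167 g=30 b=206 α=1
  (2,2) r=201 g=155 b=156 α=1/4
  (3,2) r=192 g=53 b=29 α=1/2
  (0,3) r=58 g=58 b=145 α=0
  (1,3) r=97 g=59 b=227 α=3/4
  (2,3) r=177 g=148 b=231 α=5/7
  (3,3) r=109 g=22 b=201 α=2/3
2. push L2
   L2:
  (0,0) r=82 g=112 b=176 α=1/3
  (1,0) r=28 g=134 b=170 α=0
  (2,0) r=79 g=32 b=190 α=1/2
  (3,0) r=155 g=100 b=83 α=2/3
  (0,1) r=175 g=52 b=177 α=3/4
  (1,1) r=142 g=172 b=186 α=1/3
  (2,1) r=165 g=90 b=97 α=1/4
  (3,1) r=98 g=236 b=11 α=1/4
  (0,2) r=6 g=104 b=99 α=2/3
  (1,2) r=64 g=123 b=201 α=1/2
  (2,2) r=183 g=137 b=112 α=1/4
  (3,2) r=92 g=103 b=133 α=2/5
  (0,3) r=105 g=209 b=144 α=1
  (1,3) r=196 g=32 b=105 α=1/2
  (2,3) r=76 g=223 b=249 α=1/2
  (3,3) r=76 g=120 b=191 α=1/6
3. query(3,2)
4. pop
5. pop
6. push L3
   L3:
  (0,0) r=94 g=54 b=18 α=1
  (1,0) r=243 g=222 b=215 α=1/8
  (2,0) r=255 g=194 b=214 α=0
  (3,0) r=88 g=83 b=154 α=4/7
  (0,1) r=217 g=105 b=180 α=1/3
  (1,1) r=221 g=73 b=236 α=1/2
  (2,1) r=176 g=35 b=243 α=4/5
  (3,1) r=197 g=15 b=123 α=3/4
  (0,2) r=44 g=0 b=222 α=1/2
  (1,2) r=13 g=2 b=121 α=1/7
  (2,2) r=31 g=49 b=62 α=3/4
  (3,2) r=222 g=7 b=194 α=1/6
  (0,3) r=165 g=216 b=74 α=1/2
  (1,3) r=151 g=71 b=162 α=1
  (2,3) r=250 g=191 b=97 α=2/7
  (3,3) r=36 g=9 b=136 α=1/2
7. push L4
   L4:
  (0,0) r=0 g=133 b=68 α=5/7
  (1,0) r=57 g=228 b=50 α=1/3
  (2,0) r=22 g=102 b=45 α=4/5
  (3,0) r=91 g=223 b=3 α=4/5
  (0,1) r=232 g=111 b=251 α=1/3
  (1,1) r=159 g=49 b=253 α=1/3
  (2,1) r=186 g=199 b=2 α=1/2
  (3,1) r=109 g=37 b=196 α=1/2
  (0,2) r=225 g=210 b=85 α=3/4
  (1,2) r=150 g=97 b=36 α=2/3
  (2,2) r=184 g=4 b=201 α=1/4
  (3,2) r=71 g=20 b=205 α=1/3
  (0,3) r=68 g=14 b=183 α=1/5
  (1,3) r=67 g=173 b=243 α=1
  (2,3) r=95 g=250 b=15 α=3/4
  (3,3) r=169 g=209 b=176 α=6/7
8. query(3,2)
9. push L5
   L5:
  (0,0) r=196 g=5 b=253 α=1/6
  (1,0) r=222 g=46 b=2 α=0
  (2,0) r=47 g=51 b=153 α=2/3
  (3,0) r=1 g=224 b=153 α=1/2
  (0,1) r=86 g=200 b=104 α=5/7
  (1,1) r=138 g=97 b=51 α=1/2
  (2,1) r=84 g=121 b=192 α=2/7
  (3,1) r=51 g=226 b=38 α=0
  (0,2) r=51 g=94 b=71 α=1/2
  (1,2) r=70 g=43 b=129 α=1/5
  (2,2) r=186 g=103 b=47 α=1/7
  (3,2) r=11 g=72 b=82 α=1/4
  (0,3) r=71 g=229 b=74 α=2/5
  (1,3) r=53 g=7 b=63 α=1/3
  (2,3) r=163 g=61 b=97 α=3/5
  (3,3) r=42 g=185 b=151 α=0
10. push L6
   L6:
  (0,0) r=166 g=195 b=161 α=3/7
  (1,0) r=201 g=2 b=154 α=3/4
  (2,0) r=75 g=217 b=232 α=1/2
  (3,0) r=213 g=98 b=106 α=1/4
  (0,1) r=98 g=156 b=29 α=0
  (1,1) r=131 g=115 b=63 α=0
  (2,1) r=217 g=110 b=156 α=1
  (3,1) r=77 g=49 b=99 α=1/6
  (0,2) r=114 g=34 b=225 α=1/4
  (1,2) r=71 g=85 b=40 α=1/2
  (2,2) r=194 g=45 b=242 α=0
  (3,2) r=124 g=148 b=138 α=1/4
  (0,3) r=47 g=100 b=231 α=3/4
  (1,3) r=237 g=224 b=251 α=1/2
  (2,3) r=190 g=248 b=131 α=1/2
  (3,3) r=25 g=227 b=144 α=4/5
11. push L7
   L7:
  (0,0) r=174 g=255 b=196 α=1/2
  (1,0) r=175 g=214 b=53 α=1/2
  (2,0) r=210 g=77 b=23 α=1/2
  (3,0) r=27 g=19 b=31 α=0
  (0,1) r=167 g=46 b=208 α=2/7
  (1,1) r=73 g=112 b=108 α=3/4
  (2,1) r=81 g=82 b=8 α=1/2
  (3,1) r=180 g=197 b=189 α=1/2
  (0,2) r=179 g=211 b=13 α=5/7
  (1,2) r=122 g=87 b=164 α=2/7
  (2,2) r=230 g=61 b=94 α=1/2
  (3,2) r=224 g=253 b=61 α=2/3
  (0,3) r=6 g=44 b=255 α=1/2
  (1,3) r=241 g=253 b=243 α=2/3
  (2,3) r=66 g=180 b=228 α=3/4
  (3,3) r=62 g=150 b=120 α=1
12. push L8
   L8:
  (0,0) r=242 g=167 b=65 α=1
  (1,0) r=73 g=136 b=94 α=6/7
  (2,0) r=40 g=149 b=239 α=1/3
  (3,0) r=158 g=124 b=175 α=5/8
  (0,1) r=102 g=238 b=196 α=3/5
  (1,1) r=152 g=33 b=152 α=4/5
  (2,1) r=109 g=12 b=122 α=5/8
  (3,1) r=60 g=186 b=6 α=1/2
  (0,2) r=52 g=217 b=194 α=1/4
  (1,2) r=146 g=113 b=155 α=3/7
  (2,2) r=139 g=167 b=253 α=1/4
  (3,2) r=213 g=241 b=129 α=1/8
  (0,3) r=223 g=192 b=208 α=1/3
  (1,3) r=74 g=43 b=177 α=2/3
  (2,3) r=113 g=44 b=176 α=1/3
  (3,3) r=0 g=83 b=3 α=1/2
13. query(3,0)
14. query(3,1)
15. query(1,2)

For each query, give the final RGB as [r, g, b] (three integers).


(3,2) stack=L1,L2; from [0,0,0]:
L1 α=1/2: [96, 53/2, 29/2]
L2 α=2/5: [472/5, 571/10, 619/10]
rounded: [94, 57, 62]

(3,2) stack=L3,L4; from [0,0,0]:
+L3 (α=1/6) → [37, 7/6, 97/3]
+L4 (α=1/3) → [145/3, 67/9, 809/9]
= [48, 7, 90]

at x=3,y=0 over L3,L4,L5,L6,L7,L8:
L3 α=4/7: [352/7, 332/7, 88]
L4 α=4/5: [580/7, 6576/35, 20]
L5 α=1/2: [587/14, 7208/35, 173/2]
L6 α=1/4: [4743/56, 12527/70, 731/8]
L7 α=0: [4743/56, 12527/70, 731/8]
L8 α=5/8: [58469/448, 80981/560, 9193/64]
→ [131, 145, 144]

query (3,1) [L3,L4,L5,L6,L7,L8] — begin 0,0,0
L3 α=3/4: [591/4, 45/4, 369/4]
L4 α=1/2: [1027/8, 193/8, 1153/8]
L5 α=0: [1027/8, 193/8, 1153/8]
L6 α=1/6: [1917/16, 1357/48, 6557/48]
L7 α=1/2: [4797/32, 10813/96, 15629/96]
L8 α=1/2: [6717/64, 28669/192, 16205/192]
= [105, 149, 84]

query (1,2) [L3,L4,L5,L6,L7,L8] — begin 0,0,0
after L3 α=1/7: [13/7, 2/7, 121/7]
after L4 α=2/3: [2113/21, 1360/21, 625/21]
after L5 α=1/5: [9922/105, 6343/105, 5209/105]
after L6 α=1/2: [17377/210, 7634/105, 9409/210]
after L7 α=2/7: [27625/294, 11288/147, 23185/294]
after L8 α=3/7: [119636/1029, 94985/1029, 114725/1029]
→ [116, 92, 111]


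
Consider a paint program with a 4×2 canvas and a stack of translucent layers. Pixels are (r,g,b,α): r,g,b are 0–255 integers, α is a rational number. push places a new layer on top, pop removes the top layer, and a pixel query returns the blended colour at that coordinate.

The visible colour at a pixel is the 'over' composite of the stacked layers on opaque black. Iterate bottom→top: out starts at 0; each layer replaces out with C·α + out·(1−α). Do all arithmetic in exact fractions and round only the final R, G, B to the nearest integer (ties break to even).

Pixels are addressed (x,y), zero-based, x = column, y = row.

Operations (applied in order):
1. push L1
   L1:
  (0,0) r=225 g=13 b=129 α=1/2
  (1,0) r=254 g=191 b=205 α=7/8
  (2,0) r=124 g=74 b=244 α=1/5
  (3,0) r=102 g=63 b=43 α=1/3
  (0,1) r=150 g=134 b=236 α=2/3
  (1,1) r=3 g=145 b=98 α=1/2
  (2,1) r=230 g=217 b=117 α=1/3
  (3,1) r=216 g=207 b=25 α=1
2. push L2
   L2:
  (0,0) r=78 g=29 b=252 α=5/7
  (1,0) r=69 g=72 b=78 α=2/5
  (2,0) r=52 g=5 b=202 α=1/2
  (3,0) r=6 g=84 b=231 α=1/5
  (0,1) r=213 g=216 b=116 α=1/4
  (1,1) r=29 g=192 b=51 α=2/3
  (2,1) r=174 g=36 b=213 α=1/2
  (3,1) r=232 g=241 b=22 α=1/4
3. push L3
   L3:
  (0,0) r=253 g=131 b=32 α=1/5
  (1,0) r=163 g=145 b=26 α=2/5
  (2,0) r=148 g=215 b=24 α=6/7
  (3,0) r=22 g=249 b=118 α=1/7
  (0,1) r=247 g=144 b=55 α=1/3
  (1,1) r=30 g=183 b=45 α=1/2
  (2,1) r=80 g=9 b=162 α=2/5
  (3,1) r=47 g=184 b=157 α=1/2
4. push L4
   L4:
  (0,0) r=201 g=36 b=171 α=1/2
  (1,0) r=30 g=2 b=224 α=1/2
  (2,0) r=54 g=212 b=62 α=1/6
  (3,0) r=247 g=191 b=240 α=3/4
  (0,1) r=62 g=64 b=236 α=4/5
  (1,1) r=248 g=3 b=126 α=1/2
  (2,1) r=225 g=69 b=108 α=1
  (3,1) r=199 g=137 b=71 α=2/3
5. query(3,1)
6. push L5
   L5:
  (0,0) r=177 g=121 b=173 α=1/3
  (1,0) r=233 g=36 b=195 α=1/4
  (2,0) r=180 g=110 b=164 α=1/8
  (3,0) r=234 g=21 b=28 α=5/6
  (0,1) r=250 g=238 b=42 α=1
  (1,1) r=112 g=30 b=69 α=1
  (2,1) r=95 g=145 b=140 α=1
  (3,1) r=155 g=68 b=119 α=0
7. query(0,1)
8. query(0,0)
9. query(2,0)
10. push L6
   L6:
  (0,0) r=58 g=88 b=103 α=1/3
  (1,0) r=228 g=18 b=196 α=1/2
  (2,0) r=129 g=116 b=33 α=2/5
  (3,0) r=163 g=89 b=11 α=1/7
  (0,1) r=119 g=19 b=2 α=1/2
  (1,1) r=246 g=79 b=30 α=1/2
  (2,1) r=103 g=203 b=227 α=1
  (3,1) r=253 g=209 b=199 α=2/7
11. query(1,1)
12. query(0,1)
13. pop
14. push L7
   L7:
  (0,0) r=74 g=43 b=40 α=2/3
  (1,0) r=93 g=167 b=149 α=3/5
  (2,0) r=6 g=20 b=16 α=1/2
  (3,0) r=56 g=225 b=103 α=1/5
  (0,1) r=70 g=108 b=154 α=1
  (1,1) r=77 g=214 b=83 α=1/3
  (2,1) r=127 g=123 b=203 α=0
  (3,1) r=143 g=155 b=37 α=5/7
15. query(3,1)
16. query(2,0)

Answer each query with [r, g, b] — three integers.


(3,1) stack=L1,L2,L3,L4; from [0,0,0]:
L1 α=1: [216, 207, 25]
L2 α=1/4: [220, 431/2, 97/4]
L3 α=1/2: [267/2, 799/4, 725/8]
L4 α=2/3: [1063/6, 1895/12, 1861/24]
→ [177, 158, 78]

query (0,1) [L1,L2,L3,L4,L5] — begin 0,0,0
+L1 (α=2/3) → [100, 268/3, 472/3]
+L2 (α=1/4) → [513/4, 121, 147]
+L3 (α=1/3) → [1007/6, 386/3, 349/3]
+L4 (α=4/5) → [499/6, 1154/15, 3181/15]
+L5 (α=1) → [250, 238, 42]
rounded: [250, 238, 42]

query (0,0) [L1,L2,L3,L4,L5] — begin 0,0,0
L1 α=1/2: [225/2, 13/2, 129/2]
L2 α=5/7: [615/7, 158/7, 1389/7]
L3 α=1/5: [4231/35, 1549/35, 1156/7]
L4 α=1/2: [5633/35, 2809/70, 2353/14]
L5 α=1/3: [17461/105, 2348/35, 1188/7]
→ [166, 67, 170]

at x=2,y=0 over L1,L2,L3,L4,L5:
L1 α=1/5: [124/5, 74/5, 244/5]
L2 α=1/2: [192/5, 99/10, 627/5]
L3 α=6/7: [4632/35, 1857/10, 1347/35]
L4 α=1/6: [835/7, 2281/12, 1781/42]
L5 α=1/8: [1015/8, 17287/96, 2765/48]
→ [127, 180, 58]

at x=1,y=1 over L1,L2,L3,L4,L5,L6:
after L1 α=1/2: [3/2, 145/2, 49]
after L2 α=2/3: [119/6, 913/6, 151/3]
after L3 α=1/2: [299/12, 2011/12, 143/3]
after L4 α=1/2: [3275/24, 2047/24, 521/6]
after L5 α=1: [112, 30, 69]
after L6 α=1/2: [179, 109/2, 99/2]
= [179, 54, 50]

(0,1) stack=L1,L2,L3,L4,L5,L6; from [0,0,0]:
after L1 α=2/3: [100, 268/3, 472/3]
after L2 α=1/4: [513/4, 121, 147]
after L3 α=1/3: [1007/6, 386/3, 349/3]
after L4 α=4/5: [499/6, 1154/15, 3181/15]
after L5 α=1: [250, 238, 42]
after L6 α=1/2: [369/2, 257/2, 22]
= [184, 128, 22]

query (3,1) [L1,L2,L3,L4,L5,L7] — begin 0,0,0
+L1 (α=1) → [216, 207, 25]
+L2 (α=1/4) → [220, 431/2, 97/4]
+L3 (α=1/2) → [267/2, 799/4, 725/8]
+L4 (α=2/3) → [1063/6, 1895/12, 1861/24]
+L5 (α=0) → [1063/6, 1895/12, 1861/24]
+L7 (α=5/7) → [3208/21, 935/6, 583/12]
rounded: [153, 156, 49]

query (2,0) [L1,L2,L3,L4,L5,L7] — begin 0,0,0
L1 α=1/5: [124/5, 74/5, 244/5]
L2 α=1/2: [192/5, 99/10, 627/5]
L3 α=6/7: [4632/35, 1857/10, 1347/35]
L4 α=1/6: [835/7, 2281/12, 1781/42]
L5 α=1/8: [1015/8, 17287/96, 2765/48]
L7 α=1/2: [1063/16, 19207/192, 3533/96]
→ [66, 100, 37]


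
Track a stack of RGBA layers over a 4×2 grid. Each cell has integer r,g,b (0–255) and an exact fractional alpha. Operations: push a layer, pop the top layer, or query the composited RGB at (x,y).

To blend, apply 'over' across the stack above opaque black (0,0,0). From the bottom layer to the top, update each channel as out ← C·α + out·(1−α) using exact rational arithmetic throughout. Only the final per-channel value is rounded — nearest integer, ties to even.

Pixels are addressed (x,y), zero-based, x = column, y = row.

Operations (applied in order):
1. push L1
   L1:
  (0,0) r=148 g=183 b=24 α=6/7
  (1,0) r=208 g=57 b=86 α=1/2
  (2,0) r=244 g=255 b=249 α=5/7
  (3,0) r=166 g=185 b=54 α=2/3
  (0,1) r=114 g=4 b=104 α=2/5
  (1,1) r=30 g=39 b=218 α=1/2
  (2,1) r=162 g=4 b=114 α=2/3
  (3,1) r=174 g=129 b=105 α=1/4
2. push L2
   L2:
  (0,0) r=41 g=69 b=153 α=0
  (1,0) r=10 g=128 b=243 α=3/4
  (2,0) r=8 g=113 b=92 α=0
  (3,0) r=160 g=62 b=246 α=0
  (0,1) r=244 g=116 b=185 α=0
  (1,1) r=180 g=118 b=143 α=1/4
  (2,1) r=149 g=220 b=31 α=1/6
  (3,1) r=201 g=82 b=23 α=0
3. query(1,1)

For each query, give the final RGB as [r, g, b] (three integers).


at x=1,y=1 over L1,L2:
L1 α=1/2: [15, 39/2, 109]
L2 α=1/4: [225/4, 353/8, 235/2]
rounded: [56, 44, 118]


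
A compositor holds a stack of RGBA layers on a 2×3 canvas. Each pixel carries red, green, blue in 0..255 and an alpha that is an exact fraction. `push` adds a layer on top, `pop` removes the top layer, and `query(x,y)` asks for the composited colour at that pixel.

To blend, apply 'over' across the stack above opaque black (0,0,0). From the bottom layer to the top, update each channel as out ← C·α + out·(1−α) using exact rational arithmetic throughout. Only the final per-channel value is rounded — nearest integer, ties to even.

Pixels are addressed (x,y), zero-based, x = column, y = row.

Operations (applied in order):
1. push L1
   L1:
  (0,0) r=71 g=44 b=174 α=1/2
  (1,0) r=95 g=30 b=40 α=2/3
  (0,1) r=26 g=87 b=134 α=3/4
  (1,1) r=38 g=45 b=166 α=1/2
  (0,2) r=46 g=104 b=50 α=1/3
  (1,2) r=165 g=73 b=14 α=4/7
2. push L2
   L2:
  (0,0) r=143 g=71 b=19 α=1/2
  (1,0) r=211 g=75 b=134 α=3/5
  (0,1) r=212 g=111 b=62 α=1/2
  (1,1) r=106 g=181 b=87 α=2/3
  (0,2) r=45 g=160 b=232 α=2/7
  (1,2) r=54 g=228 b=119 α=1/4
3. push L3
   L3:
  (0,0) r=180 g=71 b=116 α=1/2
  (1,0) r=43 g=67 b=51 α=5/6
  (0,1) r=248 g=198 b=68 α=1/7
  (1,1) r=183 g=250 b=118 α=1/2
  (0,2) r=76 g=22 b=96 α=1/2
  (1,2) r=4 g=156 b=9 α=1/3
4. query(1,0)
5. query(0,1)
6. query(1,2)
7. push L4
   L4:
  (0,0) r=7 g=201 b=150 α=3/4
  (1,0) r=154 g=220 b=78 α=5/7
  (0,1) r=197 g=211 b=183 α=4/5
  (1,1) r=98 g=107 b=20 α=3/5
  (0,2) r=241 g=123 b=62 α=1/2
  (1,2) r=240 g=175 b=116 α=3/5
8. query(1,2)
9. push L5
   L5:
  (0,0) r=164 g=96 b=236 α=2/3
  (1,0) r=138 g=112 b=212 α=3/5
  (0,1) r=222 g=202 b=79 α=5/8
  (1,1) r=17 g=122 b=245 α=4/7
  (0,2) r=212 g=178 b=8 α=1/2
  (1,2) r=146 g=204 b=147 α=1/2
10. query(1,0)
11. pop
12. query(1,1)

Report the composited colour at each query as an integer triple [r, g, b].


query (1,0) [L1,L2,L3] — begin 0,0,0
L1 α=2/3: [190/3, 20, 80/3]
L2 α=3/5: [2279/15, 53, 1366/15]
L3 α=5/6: [2752/45, 194/3, 5191/90]
rounded: [61, 65, 58]

query (0,1) [L1,L2,L3] — begin 0,0,0
+L1 (α=3/4) → [39/2, 261/4, 201/2]
+L2 (α=1/2) → [463/4, 705/8, 325/4]
+L3 (α=1/7) → [1885/14, 2907/28, 1111/14]
→ [135, 104, 79]

query (1,2) [L1,L2,L3] — begin 0,0,0
L1 α=4/7: [660/7, 292/7, 8]
L2 α=1/4: [1179/14, 618/7, 143/4]
L3 α=1/3: [1207/21, 776/7, 161/6]
rounded: [57, 111, 27]

(1,2) stack=L1,L2,L3,L4; from [0,0,0]:
after L1 α=4/7: [660/7, 292/7, 8]
after L2 α=1/4: [1179/14, 618/7, 143/4]
after L3 α=1/3: [1207/21, 776/7, 161/6]
after L4 α=3/5: [17534/105, 5227/35, 241/3]
rounded: [167, 149, 80]

query (1,0) [L1,L2,L3,L4,L5] — begin 0,0,0
L1 α=2/3: [190/3, 20, 80/3]
L2 α=3/5: [2279/15, 53, 1366/15]
L3 α=5/6: [2752/45, 194/3, 5191/90]
L4 α=5/7: [40154/315, 3688/21, 22741/315]
L5 α=3/5: [210718/1575, 14432/105, 245822/1575]
= [134, 137, 156]

(1,1) stack=L1,L2,L3,L4; from [0,0,0]:
after L1 α=1/2: [19, 45/2, 83]
after L2 α=2/3: [77, 769/6, 257/3]
after L3 α=1/2: [130, 2269/12, 611/6]
after L4 α=3/5: [554/5, 839/6, 791/15]
= [111, 140, 53]
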